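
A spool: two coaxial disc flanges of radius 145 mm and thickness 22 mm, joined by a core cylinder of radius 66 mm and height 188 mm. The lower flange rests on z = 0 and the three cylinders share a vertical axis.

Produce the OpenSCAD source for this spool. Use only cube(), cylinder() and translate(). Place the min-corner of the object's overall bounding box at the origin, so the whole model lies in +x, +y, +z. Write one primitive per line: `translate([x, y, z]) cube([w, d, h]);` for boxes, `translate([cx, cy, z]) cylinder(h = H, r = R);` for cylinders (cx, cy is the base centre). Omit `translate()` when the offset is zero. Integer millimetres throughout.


translate([145, 145, 0]) cylinder(h = 22, r = 145);
translate([145, 145, 22]) cylinder(h = 188, r = 66);
translate([145, 145, 210]) cylinder(h = 22, r = 145);


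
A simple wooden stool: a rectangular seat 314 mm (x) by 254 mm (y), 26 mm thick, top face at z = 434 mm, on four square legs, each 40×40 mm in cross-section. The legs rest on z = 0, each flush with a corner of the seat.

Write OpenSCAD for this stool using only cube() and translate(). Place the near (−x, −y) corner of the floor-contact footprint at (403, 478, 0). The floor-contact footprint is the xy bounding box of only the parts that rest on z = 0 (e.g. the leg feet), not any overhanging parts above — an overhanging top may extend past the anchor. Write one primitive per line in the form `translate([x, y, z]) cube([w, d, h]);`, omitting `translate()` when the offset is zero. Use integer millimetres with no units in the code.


// leg_h = 434 - 26 = 408
translate([403, 478, 408]) cube([314, 254, 26]);
translate([403, 478, 0]) cube([40, 40, 408]);
translate([677, 478, 0]) cube([40, 40, 408]);
translate([403, 692, 0]) cube([40, 40, 408]);
translate([677, 692, 0]) cube([40, 40, 408]);


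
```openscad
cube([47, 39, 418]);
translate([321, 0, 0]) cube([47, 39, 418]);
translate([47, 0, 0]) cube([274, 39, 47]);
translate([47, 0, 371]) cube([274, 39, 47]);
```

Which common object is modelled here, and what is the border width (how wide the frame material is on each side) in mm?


A picture frame. The border width is 47 mm.

Four thin pieces enclosing a rectangular opening — a picture frame. The two full-height stiles are 418 mm tall; the top rail sits at z = 371 and is 47 mm tall, so the border above the opening is 418 − 371 = 47 mm, matching the stile x-width.


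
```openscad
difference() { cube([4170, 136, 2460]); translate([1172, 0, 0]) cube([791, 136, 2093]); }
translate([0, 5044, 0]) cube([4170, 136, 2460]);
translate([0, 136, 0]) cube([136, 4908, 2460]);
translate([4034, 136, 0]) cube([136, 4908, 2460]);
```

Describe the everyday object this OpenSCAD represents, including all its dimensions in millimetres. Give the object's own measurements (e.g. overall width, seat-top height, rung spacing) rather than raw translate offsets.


A single room: four walls, each 2460 mm tall and 136 mm thick, enclosing an outside footprint 4170×5180 mm (x × y), no floor or roof. The front and back walls (−y and +y sides) run the full x-width; the side walls fit between their inner faces. A door opening 791 mm wide and 2093 mm tall is cut through the front wall from the floor up, its −x edge 1172 mm from the wall's −x end.


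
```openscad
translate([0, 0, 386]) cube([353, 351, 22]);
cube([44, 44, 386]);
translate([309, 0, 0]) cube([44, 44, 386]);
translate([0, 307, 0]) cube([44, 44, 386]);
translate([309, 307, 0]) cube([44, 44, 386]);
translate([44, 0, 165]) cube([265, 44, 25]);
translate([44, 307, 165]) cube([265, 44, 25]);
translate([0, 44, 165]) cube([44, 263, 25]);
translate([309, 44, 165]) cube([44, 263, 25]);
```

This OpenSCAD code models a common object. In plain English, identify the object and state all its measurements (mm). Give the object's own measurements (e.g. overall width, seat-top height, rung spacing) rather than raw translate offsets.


A four-legged stool. The seat is a 353×351×22 mm slab whose top surface is at z = 408 mm; four square legs, each 44×44 mm in cross-section, run from the floor (z = 0) to the underside of the seat, each flush with a corner of the seat. Four stretchers, 44 mm wide and 25 mm tall, connect adjacent legs with their undersides at z = 165 mm, each running between the inner faces of the legs it joins and aligned with the legs' outer faces on the other axis.


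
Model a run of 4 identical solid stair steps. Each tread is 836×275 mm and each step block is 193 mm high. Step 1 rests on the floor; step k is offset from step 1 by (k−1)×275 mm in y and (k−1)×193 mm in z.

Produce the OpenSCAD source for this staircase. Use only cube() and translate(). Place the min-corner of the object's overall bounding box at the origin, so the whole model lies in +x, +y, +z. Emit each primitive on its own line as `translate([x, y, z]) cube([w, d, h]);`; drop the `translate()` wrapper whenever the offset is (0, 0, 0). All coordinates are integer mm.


cube([836, 275, 193]);
translate([0, 275, 193]) cube([836, 275, 193]);
translate([0, 550, 386]) cube([836, 275, 193]);
translate([0, 825, 579]) cube([836, 275, 193]);


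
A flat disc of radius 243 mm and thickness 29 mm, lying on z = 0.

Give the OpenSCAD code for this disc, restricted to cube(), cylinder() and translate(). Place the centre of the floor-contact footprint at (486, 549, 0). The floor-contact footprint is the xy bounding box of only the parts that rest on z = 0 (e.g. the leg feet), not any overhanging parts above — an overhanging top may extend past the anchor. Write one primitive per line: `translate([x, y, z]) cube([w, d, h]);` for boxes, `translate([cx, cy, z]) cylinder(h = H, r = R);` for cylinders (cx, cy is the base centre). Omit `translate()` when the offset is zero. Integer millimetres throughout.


translate([486, 549, 0]) cylinder(h = 29, r = 243);


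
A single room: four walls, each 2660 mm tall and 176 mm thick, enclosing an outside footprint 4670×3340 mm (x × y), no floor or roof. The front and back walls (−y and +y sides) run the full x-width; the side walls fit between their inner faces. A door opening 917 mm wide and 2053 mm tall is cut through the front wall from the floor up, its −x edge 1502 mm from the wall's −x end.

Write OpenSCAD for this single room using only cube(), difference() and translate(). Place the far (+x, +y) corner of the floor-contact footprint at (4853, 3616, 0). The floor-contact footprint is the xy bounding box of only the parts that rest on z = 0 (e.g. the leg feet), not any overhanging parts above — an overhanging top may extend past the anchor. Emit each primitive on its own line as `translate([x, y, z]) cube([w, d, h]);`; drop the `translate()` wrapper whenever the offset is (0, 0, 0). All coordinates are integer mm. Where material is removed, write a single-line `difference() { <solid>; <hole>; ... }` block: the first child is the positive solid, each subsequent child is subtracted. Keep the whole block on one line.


difference() { translate([183, 276, 0]) cube([4670, 176, 2660]); translate([1685, 276, 0]) cube([917, 176, 2053]); }
translate([183, 3440, 0]) cube([4670, 176, 2660]);
translate([183, 452, 0]) cube([176, 2988, 2660]);
translate([4677, 452, 0]) cube([176, 2988, 2660]);


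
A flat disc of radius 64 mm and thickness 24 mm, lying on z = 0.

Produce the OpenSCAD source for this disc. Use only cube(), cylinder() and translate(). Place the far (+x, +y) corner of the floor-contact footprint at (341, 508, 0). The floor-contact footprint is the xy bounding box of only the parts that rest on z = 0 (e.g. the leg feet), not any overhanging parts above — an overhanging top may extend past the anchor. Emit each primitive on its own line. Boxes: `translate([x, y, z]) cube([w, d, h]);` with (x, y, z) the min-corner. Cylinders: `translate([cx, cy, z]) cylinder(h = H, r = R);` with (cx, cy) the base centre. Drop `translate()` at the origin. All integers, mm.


translate([277, 444, 0]) cylinder(h = 24, r = 64);


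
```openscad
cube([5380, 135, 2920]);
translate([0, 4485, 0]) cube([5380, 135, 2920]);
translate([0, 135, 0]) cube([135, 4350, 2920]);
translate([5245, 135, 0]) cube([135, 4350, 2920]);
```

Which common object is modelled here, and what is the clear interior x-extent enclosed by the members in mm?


A house (or room) frame. The interior width is 5110 mm.

Four 2920 mm walls enclosing a rectangle with no floor or roof — a room or house frame. Outside width is 5380 mm and wall thickness is 135 mm, so the interior width is 5380 − 2 × 135 = 5110 mm.


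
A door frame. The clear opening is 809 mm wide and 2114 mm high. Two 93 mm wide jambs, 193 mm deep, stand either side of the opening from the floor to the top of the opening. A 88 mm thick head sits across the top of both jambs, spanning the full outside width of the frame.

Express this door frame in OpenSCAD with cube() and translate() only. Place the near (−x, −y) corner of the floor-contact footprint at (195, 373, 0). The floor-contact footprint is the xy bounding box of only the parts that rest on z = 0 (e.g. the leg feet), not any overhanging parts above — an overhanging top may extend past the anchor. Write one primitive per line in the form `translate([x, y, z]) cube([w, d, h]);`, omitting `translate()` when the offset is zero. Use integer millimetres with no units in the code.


translate([195, 373, 0]) cube([93, 193, 2114]);
translate([1097, 373, 0]) cube([93, 193, 2114]);
translate([195, 373, 2114]) cube([995, 193, 88]);


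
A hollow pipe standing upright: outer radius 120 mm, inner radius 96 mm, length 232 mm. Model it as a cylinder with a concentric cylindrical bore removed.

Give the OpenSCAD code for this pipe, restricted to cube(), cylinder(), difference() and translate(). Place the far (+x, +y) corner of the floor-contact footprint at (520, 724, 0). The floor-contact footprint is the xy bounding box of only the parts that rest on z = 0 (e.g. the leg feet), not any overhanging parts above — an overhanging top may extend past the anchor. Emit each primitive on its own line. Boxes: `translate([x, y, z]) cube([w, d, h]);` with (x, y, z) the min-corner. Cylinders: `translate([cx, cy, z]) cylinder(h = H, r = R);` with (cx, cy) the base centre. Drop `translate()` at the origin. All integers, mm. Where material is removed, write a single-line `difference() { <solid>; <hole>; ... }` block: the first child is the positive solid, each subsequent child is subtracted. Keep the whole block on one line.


difference() { translate([400, 604, 0]) cylinder(h = 232, r = 120); translate([400, 604, 0]) cylinder(h = 232, r = 96); }


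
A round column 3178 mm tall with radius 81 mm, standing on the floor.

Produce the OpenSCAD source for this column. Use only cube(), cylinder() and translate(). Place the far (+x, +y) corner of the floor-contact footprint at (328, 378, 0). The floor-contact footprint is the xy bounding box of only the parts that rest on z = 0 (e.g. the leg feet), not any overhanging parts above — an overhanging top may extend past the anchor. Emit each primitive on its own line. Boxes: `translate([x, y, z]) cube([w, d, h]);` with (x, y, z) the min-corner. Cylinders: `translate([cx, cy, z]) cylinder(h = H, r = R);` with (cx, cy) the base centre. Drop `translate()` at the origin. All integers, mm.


translate([247, 297, 0]) cylinder(h = 3178, r = 81);


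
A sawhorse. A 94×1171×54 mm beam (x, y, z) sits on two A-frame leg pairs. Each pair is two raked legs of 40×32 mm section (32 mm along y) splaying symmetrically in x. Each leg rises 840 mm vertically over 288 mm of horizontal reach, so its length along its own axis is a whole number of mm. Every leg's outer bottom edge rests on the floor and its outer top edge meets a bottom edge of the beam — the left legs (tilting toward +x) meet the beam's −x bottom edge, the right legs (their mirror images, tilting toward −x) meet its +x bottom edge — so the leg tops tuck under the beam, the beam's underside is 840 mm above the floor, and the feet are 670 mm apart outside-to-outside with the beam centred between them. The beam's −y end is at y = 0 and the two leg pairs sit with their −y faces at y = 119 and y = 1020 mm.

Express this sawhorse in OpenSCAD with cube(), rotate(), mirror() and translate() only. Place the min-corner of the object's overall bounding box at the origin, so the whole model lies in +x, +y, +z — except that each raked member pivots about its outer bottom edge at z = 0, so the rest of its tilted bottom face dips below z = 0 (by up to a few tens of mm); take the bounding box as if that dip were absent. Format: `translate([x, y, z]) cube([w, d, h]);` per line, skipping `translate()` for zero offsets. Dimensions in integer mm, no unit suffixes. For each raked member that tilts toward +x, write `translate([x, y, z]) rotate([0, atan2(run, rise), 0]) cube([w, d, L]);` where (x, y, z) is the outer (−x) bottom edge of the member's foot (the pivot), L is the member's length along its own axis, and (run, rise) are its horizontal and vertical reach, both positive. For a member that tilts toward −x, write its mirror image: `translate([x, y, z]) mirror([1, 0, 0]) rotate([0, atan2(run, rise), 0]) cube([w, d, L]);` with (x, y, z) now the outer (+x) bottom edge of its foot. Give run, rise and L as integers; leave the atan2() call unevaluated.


translate([288, 0, 840]) cube([94, 1171, 54]);
translate([0, 119, 0]) rotate([0, atan2(288, 840), 0]) cube([40, 32, 888]);
translate([670, 119, 0]) mirror([1, 0, 0]) rotate([0, atan2(288, 840), 0]) cube([40, 32, 888]);
translate([0, 1020, 0]) rotate([0, atan2(288, 840), 0]) cube([40, 32, 888]);
translate([670, 1020, 0]) mirror([1, 0, 0]) rotate([0, atan2(288, 840), 0]) cube([40, 32, 888]);


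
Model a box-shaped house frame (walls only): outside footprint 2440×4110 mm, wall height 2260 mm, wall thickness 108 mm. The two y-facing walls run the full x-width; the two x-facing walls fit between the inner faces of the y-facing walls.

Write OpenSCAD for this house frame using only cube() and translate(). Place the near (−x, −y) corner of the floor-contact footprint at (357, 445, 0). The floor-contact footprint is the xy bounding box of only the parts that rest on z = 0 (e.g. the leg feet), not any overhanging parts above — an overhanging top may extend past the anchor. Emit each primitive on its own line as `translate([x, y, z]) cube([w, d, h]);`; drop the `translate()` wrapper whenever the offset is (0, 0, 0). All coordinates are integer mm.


translate([357, 445, 0]) cube([2440, 108, 2260]);
translate([357, 4447, 0]) cube([2440, 108, 2260]);
translate([357, 553, 0]) cube([108, 3894, 2260]);
translate([2689, 553, 0]) cube([108, 3894, 2260]);


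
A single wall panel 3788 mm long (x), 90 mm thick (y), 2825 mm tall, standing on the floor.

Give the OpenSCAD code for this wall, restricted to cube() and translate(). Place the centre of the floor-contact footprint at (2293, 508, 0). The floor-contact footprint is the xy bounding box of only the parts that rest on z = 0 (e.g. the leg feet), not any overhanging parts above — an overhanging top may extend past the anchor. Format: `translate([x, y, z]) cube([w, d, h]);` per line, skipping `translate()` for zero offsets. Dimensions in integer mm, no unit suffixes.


translate([399, 463, 0]) cube([3788, 90, 2825]);


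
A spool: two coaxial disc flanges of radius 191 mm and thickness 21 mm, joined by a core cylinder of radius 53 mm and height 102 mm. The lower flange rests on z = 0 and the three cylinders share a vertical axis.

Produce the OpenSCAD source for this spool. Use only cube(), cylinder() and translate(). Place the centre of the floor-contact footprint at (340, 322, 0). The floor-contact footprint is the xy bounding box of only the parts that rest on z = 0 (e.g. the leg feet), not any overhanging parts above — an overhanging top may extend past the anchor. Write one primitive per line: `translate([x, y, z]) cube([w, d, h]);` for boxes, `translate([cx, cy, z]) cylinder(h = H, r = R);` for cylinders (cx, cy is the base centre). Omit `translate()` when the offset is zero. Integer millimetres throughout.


translate([340, 322, 0]) cylinder(h = 21, r = 191);
translate([340, 322, 21]) cylinder(h = 102, r = 53);
translate([340, 322, 123]) cylinder(h = 21, r = 191);


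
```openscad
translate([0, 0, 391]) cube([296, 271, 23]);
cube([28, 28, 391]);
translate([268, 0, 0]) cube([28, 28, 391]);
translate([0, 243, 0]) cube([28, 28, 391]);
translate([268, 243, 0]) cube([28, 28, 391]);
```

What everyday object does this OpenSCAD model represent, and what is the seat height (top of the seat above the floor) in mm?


A stool. The seat height is 414 mm.

A 296×271×23 slab at z = 391 on four corner posts — a stool. The seat top is 391 + 23 = 414 mm.


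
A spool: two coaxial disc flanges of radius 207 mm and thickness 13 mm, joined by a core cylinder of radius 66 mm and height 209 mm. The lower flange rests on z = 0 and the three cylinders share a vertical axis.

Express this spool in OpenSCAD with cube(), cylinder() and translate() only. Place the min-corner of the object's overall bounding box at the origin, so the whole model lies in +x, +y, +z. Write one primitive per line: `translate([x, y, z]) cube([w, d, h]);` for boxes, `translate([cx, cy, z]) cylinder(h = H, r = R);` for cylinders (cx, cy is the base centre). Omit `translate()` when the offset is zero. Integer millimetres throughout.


translate([207, 207, 0]) cylinder(h = 13, r = 207);
translate([207, 207, 13]) cylinder(h = 209, r = 66);
translate([207, 207, 222]) cylinder(h = 13, r = 207);


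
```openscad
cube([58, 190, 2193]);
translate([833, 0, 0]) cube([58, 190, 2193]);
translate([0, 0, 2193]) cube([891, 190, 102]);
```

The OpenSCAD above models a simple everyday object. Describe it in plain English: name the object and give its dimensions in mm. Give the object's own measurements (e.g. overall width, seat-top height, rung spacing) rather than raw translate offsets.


A door frame. The clear opening is 775 mm wide and 2193 mm high. Two 58 mm wide jambs, 190 mm deep, stand either side of the opening from the floor to the top of the opening. A 102 mm thick head sits across the top of both jambs, spanning the full outside width of the frame.


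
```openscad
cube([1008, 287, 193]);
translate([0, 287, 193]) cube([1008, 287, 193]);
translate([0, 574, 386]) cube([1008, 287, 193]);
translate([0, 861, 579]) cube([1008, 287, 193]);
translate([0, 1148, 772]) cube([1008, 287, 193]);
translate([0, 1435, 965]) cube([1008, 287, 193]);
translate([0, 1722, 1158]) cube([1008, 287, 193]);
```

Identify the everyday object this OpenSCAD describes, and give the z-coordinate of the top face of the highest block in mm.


A staircase. The total rise is 1351 mm.

7 identical blocks, each offset up and back from the previous — a staircase. Each step is 193 mm tall and there are 7 of them, so the total rise is 7 × 193 = 1351 mm.


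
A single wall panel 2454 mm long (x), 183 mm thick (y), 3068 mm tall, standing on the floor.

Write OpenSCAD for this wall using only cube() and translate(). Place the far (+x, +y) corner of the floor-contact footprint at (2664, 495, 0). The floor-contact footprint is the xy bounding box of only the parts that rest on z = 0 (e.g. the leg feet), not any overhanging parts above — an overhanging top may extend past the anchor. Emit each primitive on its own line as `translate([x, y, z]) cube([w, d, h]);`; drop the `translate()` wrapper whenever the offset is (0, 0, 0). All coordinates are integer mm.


translate([210, 312, 0]) cube([2454, 183, 3068]);


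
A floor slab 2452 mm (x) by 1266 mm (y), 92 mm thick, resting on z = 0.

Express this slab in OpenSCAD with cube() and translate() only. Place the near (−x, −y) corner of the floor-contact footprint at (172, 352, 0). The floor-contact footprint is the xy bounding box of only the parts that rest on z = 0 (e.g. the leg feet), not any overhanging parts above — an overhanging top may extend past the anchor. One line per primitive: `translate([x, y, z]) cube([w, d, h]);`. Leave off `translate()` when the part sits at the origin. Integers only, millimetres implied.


translate([172, 352, 0]) cube([2452, 1266, 92]);


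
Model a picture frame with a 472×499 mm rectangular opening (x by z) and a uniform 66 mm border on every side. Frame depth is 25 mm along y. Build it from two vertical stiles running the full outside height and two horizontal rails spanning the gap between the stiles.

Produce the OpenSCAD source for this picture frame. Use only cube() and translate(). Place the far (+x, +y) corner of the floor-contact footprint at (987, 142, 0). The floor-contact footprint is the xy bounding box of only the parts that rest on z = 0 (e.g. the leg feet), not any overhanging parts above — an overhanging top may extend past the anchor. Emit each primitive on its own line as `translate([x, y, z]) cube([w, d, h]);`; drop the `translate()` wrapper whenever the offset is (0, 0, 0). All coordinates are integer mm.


translate([383, 117, 0]) cube([66, 25, 631]);
translate([921, 117, 0]) cube([66, 25, 631]);
translate([449, 117, 0]) cube([472, 25, 66]);
translate([449, 117, 565]) cube([472, 25, 66]);


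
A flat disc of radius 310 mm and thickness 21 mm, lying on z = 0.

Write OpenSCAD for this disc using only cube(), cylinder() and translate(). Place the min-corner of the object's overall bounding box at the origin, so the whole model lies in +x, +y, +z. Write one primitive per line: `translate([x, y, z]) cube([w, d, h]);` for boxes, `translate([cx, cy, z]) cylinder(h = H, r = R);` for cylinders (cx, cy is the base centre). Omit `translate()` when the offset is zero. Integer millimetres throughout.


translate([310, 310, 0]) cylinder(h = 21, r = 310);


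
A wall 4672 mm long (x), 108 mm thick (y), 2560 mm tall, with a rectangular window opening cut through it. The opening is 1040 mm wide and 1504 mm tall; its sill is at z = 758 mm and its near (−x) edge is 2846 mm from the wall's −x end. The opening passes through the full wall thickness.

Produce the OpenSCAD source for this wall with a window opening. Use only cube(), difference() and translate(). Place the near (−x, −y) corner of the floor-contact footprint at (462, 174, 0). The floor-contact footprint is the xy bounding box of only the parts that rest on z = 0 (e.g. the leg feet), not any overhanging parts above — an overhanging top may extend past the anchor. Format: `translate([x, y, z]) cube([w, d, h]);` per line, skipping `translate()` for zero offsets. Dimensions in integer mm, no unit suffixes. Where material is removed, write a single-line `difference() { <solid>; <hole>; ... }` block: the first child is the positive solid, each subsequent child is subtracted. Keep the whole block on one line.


difference() { translate([462, 174, 0]) cube([4672, 108, 2560]); translate([3308, 174, 758]) cube([1040, 108, 1504]); }


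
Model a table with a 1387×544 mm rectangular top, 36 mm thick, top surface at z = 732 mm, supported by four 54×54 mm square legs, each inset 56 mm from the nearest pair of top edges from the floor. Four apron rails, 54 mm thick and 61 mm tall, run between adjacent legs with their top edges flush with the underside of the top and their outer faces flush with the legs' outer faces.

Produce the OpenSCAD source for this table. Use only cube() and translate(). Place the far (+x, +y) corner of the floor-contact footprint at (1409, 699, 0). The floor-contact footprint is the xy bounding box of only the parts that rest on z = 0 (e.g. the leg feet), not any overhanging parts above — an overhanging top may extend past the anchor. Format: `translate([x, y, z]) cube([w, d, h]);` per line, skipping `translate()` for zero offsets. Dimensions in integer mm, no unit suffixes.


translate([78, 211, 696]) cube([1387, 544, 36]);
translate([134, 267, 0]) cube([54, 54, 696]);
translate([1355, 267, 0]) cube([54, 54, 696]);
translate([134, 645, 0]) cube([54, 54, 696]);
translate([1355, 645, 0]) cube([54, 54, 696]);
translate([188, 267, 635]) cube([1167, 54, 61]);
translate([188, 645, 635]) cube([1167, 54, 61]);
translate([134, 321, 635]) cube([54, 324, 61]);
translate([1355, 321, 635]) cube([54, 324, 61]);


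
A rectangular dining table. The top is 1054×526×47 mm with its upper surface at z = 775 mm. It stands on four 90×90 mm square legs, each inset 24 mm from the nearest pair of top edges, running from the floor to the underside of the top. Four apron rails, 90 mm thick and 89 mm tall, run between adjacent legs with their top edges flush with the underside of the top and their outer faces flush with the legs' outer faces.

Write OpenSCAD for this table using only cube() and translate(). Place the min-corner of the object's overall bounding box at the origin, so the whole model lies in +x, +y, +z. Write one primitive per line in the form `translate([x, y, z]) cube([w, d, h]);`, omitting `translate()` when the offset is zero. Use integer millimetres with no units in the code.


translate([0, 0, 728]) cube([1054, 526, 47]);
translate([24, 24, 0]) cube([90, 90, 728]);
translate([940, 24, 0]) cube([90, 90, 728]);
translate([24, 412, 0]) cube([90, 90, 728]);
translate([940, 412, 0]) cube([90, 90, 728]);
translate([114, 24, 639]) cube([826, 90, 89]);
translate([114, 412, 639]) cube([826, 90, 89]);
translate([24, 114, 639]) cube([90, 298, 89]);
translate([940, 114, 639]) cube([90, 298, 89]);


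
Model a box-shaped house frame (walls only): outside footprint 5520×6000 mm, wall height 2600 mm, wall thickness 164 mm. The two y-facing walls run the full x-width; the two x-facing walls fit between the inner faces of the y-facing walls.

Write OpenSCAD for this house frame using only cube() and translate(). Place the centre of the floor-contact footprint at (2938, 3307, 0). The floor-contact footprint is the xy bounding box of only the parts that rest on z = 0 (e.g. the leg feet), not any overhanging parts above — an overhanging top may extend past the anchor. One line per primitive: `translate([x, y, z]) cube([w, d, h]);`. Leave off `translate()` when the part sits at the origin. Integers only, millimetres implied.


translate([178, 307, 0]) cube([5520, 164, 2600]);
translate([178, 6143, 0]) cube([5520, 164, 2600]);
translate([178, 471, 0]) cube([164, 5672, 2600]);
translate([5534, 471, 0]) cube([164, 5672, 2600]);


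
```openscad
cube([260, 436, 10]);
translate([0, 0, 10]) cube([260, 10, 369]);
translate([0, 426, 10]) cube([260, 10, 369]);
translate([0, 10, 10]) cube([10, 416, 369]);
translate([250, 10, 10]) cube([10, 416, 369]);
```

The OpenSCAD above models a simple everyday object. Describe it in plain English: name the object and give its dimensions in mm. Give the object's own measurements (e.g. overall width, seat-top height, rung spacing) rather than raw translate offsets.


An open-topped rectangular box: outside dimensions 260×436×379 mm, with a uniform wall and base thickness of 10 mm. The base is a full 260×436 slab on the floor; four walls sit on top of the base. The front and back walls (the −y and +y sides) span the full width; the two side walls fit between them.


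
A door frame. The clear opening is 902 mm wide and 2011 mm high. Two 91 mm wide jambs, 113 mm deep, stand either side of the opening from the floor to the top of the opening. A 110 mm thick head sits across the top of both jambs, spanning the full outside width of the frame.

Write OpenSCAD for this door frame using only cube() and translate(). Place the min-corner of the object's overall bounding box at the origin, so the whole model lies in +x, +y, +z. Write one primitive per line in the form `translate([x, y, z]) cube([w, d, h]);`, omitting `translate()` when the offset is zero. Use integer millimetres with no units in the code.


cube([91, 113, 2011]);
translate([993, 0, 0]) cube([91, 113, 2011]);
translate([0, 0, 2011]) cube([1084, 113, 110]);


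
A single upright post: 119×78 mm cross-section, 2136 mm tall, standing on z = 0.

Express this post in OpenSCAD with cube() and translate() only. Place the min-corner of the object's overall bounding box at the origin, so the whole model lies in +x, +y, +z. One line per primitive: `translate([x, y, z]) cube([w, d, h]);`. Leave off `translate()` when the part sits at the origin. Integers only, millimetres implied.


cube([119, 78, 2136]);


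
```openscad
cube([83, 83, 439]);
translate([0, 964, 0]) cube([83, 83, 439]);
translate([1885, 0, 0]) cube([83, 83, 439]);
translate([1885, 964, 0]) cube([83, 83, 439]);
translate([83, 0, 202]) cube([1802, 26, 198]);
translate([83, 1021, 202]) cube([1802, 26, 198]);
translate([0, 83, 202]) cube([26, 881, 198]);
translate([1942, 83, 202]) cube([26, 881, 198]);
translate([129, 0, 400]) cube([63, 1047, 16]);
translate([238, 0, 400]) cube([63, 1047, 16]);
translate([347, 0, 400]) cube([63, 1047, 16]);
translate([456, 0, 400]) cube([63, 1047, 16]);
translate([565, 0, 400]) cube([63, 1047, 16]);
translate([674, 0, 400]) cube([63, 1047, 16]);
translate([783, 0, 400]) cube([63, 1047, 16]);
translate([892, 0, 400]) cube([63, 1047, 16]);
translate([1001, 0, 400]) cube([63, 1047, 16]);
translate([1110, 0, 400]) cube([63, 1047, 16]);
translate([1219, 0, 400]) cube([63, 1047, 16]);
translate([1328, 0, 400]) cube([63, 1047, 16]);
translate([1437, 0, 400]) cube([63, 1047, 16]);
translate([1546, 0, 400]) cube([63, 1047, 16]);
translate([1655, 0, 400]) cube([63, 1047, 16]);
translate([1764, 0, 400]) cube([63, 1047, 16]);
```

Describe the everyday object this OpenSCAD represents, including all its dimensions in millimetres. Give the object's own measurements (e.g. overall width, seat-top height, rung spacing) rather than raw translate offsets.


A bed frame 1968 mm long (x) by 1047 mm wide (y). Four 83×83 mm corner posts, 439 mm tall, at the corners of the footprint. Four rails of 26 mm thickness and 198 mm height run between adjacent posts with their undersides at z = 202 mm, their outer faces flush with the outside of the frame (the two x-running rails run between the posts' inner faces; the two y-running rails run between the posts' inner faces). 16 slats, each 63 mm wide (x) and 16 mm thick, lie across the top of the two x-running rails, running the full 1047 mm width of the frame in y; along x they sit between the end posts with a 46 mm gap after the −x posts and between neighbouring slats, leaving 58 mm before the +x posts.


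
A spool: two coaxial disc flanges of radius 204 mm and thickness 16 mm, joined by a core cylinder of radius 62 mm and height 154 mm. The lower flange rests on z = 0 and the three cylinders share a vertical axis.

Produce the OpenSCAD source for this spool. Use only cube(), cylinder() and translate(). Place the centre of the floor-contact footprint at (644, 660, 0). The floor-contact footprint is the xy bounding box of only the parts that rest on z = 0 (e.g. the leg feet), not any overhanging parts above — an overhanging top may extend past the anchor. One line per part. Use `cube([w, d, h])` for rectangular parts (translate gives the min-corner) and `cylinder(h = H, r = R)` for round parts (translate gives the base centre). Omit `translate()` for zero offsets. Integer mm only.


translate([644, 660, 0]) cylinder(h = 16, r = 204);
translate([644, 660, 16]) cylinder(h = 154, r = 62);
translate([644, 660, 170]) cylinder(h = 16, r = 204);


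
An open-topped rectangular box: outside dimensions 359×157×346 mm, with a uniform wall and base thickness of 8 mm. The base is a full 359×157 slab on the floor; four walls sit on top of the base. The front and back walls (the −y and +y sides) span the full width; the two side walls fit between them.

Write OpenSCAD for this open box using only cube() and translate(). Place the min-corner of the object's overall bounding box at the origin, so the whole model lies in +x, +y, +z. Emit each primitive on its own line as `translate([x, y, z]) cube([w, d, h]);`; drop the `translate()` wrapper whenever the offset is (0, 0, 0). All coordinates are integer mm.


cube([359, 157, 8]);
translate([0, 0, 8]) cube([359, 8, 338]);
translate([0, 149, 8]) cube([359, 8, 338]);
translate([0, 8, 8]) cube([8, 141, 338]);
translate([351, 8, 8]) cube([8, 141, 338]);


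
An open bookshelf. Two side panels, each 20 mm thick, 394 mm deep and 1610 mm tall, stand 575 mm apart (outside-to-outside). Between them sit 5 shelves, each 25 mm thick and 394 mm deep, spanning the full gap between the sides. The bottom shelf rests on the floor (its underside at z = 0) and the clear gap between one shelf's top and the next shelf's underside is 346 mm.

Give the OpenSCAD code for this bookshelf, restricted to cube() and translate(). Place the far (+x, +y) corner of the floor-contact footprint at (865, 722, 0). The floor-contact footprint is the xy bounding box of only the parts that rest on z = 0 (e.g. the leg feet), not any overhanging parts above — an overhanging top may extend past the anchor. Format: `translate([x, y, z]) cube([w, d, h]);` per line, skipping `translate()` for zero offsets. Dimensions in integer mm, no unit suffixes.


translate([290, 328, 0]) cube([20, 394, 1610]);
translate([845, 328, 0]) cube([20, 394, 1610]);
translate([310, 328, 0]) cube([535, 394, 25]);
translate([310, 328, 371]) cube([535, 394, 25]);
translate([310, 328, 742]) cube([535, 394, 25]);
translate([310, 328, 1113]) cube([535, 394, 25]);
translate([310, 328, 1484]) cube([535, 394, 25]);


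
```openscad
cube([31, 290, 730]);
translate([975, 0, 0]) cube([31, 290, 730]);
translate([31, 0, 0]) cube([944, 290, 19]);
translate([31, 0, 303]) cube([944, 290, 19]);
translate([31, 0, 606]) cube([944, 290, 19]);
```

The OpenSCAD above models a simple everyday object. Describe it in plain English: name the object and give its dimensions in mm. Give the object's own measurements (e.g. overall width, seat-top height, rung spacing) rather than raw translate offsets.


An open bookshelf. Two side panels, each 31 mm thick, 290 mm deep and 730 mm tall, stand 1006 mm apart (outside-to-outside). Between them sit 3 shelves, each 19 mm thick and 290 mm deep, spanning the full gap between the sides. The bottom shelf rests on the floor (its underside at z = 0) and the clear gap between one shelf's top and the next shelf's underside is 284 mm.


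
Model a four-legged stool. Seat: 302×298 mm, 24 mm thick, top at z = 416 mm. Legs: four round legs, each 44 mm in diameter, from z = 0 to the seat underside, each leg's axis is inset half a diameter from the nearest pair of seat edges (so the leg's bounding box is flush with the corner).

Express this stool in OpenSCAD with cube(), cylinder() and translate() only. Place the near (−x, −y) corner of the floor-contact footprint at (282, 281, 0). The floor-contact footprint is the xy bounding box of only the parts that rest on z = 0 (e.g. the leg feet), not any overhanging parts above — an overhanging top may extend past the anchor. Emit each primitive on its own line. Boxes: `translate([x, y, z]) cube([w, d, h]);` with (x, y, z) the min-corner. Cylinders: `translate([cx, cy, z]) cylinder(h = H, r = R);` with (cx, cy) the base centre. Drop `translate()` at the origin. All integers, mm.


translate([282, 281, 392]) cube([302, 298, 24]);
translate([304, 303, 0]) cylinder(h = 392, r = 22);
translate([562, 303, 0]) cylinder(h = 392, r = 22);
translate([304, 557, 0]) cylinder(h = 392, r = 22);
translate([562, 557, 0]) cylinder(h = 392, r = 22);


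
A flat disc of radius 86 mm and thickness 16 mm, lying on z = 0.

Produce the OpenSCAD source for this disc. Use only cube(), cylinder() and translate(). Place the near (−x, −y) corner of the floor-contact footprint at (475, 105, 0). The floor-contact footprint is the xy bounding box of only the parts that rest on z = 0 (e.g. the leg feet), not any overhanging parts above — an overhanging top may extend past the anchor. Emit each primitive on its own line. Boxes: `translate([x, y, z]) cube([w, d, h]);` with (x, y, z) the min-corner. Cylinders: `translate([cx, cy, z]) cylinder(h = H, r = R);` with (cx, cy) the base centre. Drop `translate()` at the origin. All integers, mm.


translate([561, 191, 0]) cylinder(h = 16, r = 86);


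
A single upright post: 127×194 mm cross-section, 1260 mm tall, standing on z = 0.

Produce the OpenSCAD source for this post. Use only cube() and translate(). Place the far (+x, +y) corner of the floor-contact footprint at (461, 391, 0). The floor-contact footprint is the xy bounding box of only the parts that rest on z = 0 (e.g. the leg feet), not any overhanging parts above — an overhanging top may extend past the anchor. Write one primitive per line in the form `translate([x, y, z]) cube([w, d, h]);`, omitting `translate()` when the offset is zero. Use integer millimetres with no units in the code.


translate([334, 197, 0]) cube([127, 194, 1260]);


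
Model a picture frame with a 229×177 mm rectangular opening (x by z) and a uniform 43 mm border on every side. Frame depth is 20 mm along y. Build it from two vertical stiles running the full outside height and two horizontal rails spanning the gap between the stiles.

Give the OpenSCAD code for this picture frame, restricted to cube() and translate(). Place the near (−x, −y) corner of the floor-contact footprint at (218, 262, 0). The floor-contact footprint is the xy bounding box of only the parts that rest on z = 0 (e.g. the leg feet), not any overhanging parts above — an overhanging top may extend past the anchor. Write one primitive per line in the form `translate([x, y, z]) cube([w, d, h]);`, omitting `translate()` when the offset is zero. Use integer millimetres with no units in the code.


translate([218, 262, 0]) cube([43, 20, 263]);
translate([490, 262, 0]) cube([43, 20, 263]);
translate([261, 262, 0]) cube([229, 20, 43]);
translate([261, 262, 220]) cube([229, 20, 43]);


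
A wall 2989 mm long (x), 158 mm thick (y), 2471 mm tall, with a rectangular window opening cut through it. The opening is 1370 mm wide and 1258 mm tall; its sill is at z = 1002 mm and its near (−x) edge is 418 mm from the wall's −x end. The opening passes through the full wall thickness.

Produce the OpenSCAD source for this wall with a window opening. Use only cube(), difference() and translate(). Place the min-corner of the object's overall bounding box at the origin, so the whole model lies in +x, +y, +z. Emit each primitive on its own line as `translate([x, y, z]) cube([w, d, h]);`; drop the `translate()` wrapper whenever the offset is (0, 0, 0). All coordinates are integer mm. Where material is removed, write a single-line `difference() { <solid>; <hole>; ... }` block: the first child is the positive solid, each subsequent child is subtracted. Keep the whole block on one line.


difference() { cube([2989, 158, 2471]); translate([418, 0, 1002]) cube([1370, 158, 1258]); }


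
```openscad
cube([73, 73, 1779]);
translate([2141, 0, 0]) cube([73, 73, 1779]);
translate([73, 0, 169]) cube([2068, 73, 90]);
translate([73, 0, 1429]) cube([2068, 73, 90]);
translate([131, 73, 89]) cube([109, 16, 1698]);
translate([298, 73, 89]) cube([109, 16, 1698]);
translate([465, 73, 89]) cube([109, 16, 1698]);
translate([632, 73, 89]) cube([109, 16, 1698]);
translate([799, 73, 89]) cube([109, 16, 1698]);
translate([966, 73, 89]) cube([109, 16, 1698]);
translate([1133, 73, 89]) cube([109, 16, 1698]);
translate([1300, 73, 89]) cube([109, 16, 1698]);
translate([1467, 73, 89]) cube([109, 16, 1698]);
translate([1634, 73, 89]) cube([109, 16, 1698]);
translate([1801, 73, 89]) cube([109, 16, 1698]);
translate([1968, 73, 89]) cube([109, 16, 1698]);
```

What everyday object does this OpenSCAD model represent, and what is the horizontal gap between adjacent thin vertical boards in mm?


A fence section. The picket gap is 58 mm.

Two posts, two rails, 12 pickets — a fence section. Span 2068 mm holds 12 pickets of 109 mm with 13 equal gaps: ⌊(2068 − 12·109) / 13⌋ = 58 mm.


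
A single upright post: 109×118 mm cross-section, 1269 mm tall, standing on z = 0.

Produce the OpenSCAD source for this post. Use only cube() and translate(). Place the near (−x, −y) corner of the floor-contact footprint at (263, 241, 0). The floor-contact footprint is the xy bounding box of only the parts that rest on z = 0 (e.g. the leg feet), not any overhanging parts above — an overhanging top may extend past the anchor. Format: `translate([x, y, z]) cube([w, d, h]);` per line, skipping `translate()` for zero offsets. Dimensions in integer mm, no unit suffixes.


translate([263, 241, 0]) cube([109, 118, 1269]);
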